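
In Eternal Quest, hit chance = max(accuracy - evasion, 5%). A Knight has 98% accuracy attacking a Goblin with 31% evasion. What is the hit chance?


accuracy - evasion = 98 - 31 = 67
Apply floor: max(67, 5) = 67
Hit chance = 67%

67%


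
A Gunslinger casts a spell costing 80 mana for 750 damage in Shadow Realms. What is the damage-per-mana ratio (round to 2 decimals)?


Efficiency = damage / mana
= 750 / 80
= 9.38

9.38 dmg/mana


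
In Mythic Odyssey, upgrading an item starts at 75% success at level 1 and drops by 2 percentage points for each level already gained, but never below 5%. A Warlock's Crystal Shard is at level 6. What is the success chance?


raw_rate = 75 - 2 * (6 - 1)
= 75 - 2 * 5
= 75 - 10
= 65
Apply floor: max(65, 5) = 65%

65%


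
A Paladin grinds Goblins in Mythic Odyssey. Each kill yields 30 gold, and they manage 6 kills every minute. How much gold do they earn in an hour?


Gold per minute = 30 * 6 = 180
Gold per hour = 180 * 60 = 10800

10800 gold/hour


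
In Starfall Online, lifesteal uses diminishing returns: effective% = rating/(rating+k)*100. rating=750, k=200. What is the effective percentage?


effective% = rating / (rating + k) * 100
= 750 / (750 + 200) * 100
= 750 / 950 * 100
= 0.789474 * 100
= 78.95%

78.95%


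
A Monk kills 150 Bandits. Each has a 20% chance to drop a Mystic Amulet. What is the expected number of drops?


Expected drops = kills * (drop_rate / 100)
= 150 * (20 / 100)
= 150 * 0.2
= 30.0

30.0 drops


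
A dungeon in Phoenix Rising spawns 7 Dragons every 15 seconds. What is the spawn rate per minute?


Spawns per minute = count * (60 / interval)
= 7 * (60 / 15)
= 7 * 4.0
= 28.0

28.0 per minute


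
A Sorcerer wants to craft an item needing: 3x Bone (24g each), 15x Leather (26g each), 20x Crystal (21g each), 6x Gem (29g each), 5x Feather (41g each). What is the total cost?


Cost breakdown:
  Bone: 3 * 24 = 72
  Leather: 15 * 26 = 390
  Crystal: 20 * 21 = 420
  Gem: 6 * 29 = 174
  Feather: 5 * 41 = 205
Total = 72 + 390 + 420 + 174 + 205 = 1261

1261 gold


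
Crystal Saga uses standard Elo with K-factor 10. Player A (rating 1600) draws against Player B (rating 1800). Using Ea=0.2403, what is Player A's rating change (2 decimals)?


Elo update: delta = K * (S - Ea), where S = 0.5 (draws)
S - Ea = 0.5 - 0.2403 = 0.2597
Rating change = 10 * 0.2597
= 2.60

2.60 rating points


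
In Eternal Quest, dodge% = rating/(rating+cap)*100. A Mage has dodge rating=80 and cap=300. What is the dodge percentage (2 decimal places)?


dodge% = 80 / (80 + 300) * 100
= 80 / 380 * 100
= 0.210526 * 100
= 21.05%

21.05%


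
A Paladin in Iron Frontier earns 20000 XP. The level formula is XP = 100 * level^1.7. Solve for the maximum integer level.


XP = 100 * level^1.7, so level = (XP / 100)^(1/1.7)
= (20000 / 100)^(1/1.7)
= 200.0^0.5882
= 22.5708
Floor: level = 22

level 22


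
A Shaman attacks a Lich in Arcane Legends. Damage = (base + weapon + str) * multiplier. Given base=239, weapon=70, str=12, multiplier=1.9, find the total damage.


Sum base + weapon + str = 239 + 70 + 12 = 321
Multiply by 1.9:
321 * 1.9 = 609.9

609.9 damage


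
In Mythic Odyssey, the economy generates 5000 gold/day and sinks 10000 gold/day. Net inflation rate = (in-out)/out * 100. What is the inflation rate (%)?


Net gold = 5000 - 10000 = -5000
Inflation rate = net / sunk * 100 = -5000 / 10000 * 100
= -0.5 * 100
= -50.00%

-50.00%


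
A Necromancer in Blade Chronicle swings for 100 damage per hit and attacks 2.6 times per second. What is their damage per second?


DPS = damage * attack_speed
= 100 * 2.6
= 260.0

260.0 DPS


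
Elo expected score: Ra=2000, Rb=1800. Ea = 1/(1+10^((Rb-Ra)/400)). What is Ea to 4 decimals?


Elo expected score: Ea = 1/(1 + 10^((Rb-Ra)/400))
Rb - Ra = 1800 - 2000 = -200
(Rb-Ra)/400 = -200/400 = -0.5
10^-0.5 = 0.316228
Ea = 1/(1 + 0.316228) = 1/1.316228 = 0.7597

0.7597


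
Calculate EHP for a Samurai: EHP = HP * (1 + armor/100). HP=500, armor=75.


EHP = 500 * (1 + 75/100)
= 500 * (1 + 0.75)
= 500 * 1.75
= 875.0

875.0 EHP


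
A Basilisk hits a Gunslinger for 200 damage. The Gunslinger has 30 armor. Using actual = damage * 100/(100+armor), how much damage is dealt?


actual = 200 * 100 / (100 + 30)
= 200 * 100 / 130
= 20000 / 130
= 153.85

153.85 damage


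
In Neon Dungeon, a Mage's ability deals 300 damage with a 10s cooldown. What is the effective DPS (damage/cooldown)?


DPS = damage / cooldown
= 300 / 10
= 30.00

30.00 DPS


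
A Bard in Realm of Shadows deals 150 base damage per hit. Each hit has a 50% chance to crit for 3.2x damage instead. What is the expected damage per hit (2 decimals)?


E[dmg] = base * (1 + crit_chance * (crit_mult - 1))
cc as decimal = 50/100 = 0.5
cm - 1 = 3.2 - 1 = 2.2
Bonus factor = 0.5 * 2.2 = 1.1
Total multiplier = 1 + 1.1 = 2.1
Expected damage = 150 * 2.1 = 315.00

315.00 damage


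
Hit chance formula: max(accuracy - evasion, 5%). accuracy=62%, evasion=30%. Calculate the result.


accuracy - evasion = 62 - 30 = 32
Apply floor: max(32, 5) = 32
Hit chance = 32%

32%


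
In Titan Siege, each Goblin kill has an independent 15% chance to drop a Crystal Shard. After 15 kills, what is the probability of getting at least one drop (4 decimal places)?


P(at least one) = 1 - P(none) = 1 - (1-p)^n
p = 15/100 = 0.15
1 - p = 0.85
(1 - p)^15 = 0.85^15 = 0.087354
P(at least one) = 1 - 0.087354 = 0.9126

0.9126


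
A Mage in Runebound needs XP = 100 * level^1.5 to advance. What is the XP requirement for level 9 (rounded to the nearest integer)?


XP = 100 * level^1.5
Substitute level = 9:
XP = 100 * 9^1.5
= 100 * 27.0
= 2700

2700 XP


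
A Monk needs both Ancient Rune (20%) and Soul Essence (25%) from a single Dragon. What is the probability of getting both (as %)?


For independent events, P(both) = P(A) * P(B)
= 20% * 25%
= 500 / 100 %
= 5.0%

5.0%


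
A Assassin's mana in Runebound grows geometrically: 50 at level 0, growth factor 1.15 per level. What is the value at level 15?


value = base * growth^level
= 50 * 1.15^15
= 50 * 8.137062
= 406.85

406.85 mana


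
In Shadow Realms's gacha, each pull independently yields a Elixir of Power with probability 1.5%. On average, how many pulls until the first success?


Expected pulls for a geometric distribution = 1/p = 100 / rate%
= 100 / 1.5
= 66.67

66.67 pulls


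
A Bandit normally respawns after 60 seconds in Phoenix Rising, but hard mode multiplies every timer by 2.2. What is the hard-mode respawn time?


Respawn time = base * multiplier
= 60 * 2.2
= 132.0 seconds

132.0 seconds


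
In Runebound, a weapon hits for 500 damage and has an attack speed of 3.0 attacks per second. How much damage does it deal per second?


DPS = damage * attack_speed
= 500 * 3.0
= 1500.0

1500.0 DPS


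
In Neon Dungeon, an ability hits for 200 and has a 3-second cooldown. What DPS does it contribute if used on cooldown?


DPS = damage / cooldown
= 200 / 3
= 66.67

66.67 DPS


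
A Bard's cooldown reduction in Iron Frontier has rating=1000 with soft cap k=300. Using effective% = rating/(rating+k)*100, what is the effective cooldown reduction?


effective% = rating / (rating + k) * 100
= 1000 / (1000 + 300) * 100
= 1000 / 1300 * 100
= 0.769231 * 100
= 76.92%

76.92%


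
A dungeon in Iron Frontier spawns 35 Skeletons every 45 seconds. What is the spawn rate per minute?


Spawns per minute = count * (60 / interval)
= 35 * (60 / 45)
= 35 * 1.3333
= 46.67

46.67 per minute


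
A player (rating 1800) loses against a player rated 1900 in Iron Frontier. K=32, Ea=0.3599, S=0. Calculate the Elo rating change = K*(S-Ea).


Elo update: delta = K * (S - Ea), where S = 0 (loses)
S - Ea = 0 - 0.3599 = -0.3599
Rating change = 32 * -0.3599
= -11.52

-11.52 rating points


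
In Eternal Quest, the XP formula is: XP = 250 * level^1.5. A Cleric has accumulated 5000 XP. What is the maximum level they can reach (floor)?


XP = 250 * level^1.5, so level = (XP / 250)^(1/1.5)
= (5000 / 250)^(1/1.5)
= 20.0^0.6667
= 7.3681
Floor: level = 7

level 7


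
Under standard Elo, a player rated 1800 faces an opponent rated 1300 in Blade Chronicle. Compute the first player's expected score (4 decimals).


Elo expected score: Ea = 1/(1 + 10^((Rb-Ra)/400))
Rb - Ra = 1300 - 1800 = -500
(Rb-Ra)/400 = -500/400 = -1.25
10^-1.25 = 0.056234
Ea = 1/(1 + 0.056234) = 1/1.056234 = 0.9468

0.9468


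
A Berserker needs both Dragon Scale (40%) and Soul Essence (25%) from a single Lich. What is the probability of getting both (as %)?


For independent events, P(both) = P(A) * P(B)
= 40% * 25%
= 1000 / 100 %
= 10.0%

10.0%


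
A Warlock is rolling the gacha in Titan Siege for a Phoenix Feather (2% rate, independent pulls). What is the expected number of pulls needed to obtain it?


Expected pulls for a geometric distribution = 1/p = 100 / rate%
= 100 / 2
= 50.0

50.0 pulls


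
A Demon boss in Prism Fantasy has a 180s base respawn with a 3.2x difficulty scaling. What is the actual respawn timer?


Respawn time = base * multiplier
= 180 * 3.2
= 576.0 seconds

576.0 seconds


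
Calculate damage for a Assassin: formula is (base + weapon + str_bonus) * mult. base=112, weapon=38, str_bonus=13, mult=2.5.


Sum base + weapon + str = 112 + 38 + 13 = 163
Multiply by 2.5:
163 * 2.5 = 407.5

407.5 damage


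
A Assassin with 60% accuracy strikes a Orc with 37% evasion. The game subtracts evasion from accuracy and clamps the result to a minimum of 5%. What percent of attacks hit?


accuracy - evasion = 60 - 37 = 23
Apply floor: max(23, 5) = 23
Hit chance = 23%

23%


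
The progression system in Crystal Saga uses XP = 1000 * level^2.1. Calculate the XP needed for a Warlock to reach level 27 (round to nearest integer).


XP = 1000 * level^2.1
Substitute level = 27:
XP = 1000 * 27^2.1
= 1000 * 1013.5937
= 1013594

1013594 XP


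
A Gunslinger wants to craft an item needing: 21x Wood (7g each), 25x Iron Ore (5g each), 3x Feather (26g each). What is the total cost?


Cost breakdown:
  Wood: 21 * 7 = 147
  Iron Ore: 25 * 5 = 125
  Feather: 3 * 26 = 78
Total = 147 + 125 + 78 = 350

350 gold


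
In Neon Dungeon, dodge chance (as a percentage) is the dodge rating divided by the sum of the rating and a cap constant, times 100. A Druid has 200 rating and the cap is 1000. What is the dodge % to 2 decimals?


dodge% = 200 / (200 + 1000) * 100
= 200 / 1200 * 100
= 0.166667 * 100
= 16.67%

16.67%


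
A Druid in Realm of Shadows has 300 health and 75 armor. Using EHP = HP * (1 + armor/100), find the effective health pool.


EHP = 300 * (1 + 75/100)
= 300 * (1 + 0.75)
= 300 * 1.75
= 525.0

525.0 EHP


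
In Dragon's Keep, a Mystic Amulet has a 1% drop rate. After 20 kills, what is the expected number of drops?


Expected drops = kills * (drop_rate / 100)
= 20 * (1 / 100)
= 20 * 0.01
= 0.2

0.2 drops


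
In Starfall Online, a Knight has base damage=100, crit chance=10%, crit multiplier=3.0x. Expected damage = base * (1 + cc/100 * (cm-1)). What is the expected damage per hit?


E[dmg] = base * (1 + crit_chance * (crit_mult - 1))
cc as decimal = 10/100 = 0.1
cm - 1 = 3.0 - 1 = 2.0
Bonus factor = 0.1 * 2.0 = 0.2
Total multiplier = 1 + 0.2 = 1.2
Expected damage = 100 * 1.2 = 120.00

120.00 damage


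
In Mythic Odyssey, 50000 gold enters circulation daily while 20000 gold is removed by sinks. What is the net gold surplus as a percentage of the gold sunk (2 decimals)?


Net gold = 50000 - 20000 = 30000
Inflation rate = net / sunk * 100 = 30000 / 20000 * 100
= 1.5 * 100
= 150.00%

150.00%


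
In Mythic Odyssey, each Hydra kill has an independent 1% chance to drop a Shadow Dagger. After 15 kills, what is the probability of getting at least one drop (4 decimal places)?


P(at least one) = 1 - P(none) = 1 - (1-p)^n
p = 1/100 = 0.01
1 - p = 0.99
(1 - p)^15 = 0.99^15 = 0.860058
P(at least one) = 1 - 0.860058 = 0.1399

0.1399


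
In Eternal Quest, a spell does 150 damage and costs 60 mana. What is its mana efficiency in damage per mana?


Efficiency = damage / mana
= 150 / 60
= 2.50

2.50 dmg/mana


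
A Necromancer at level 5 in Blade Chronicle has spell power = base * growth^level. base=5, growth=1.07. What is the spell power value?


value = base * growth^level
= 5 * 1.07^5
= 5 * 1.402552
= 7.01

7.01 spell power


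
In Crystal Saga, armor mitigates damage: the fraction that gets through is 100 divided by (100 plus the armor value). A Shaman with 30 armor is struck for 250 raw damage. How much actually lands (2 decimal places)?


actual = 250 * 100 / (100 + 30)
= 250 * 100 / 130
= 25000 / 130
= 192.31

192.31 damage


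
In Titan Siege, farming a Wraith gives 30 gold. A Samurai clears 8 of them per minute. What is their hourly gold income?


Gold per minute = 30 * 8 = 240
Gold per hour = 240 * 60 = 14400

14400 gold/hour


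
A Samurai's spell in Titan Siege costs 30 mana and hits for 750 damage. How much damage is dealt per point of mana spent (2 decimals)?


Efficiency = damage / mana
= 750 / 30
= 25.00

25.00 dmg/mana


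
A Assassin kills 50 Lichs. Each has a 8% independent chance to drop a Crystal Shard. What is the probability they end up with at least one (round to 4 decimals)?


P(at least one) = 1 - P(none) = 1 - (1-p)^n
p = 8/100 = 0.08
1 - p = 0.92
(1 - p)^50 = 0.92^50 = 0.015466
P(at least one) = 1 - 0.015466 = 0.9845

0.9845


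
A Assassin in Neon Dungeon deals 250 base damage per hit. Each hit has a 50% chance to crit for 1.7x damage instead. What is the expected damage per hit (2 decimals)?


E[dmg] = base * (1 + crit_chance * (crit_mult - 1))
cc as decimal = 50/100 = 0.5
cm - 1 = 1.7 - 1 = 0.7
Bonus factor = 0.5 * 0.7 = 0.35
Total multiplier = 1 + 0.35 = 1.35
Expected damage = 250 * 1.35 = 337.50

337.50 damage


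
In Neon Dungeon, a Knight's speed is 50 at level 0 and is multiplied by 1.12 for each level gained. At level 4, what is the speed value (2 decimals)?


value = base * growth^level
= 50 * 1.12^4
= 50 * 1.573519
= 78.68

78.68 speed


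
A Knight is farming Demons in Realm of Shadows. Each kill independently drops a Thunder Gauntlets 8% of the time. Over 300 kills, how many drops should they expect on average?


Expected drops = kills * (drop_rate / 100)
= 300 * (8 / 100)
= 300 * 0.08
= 24.0

24.0 drops


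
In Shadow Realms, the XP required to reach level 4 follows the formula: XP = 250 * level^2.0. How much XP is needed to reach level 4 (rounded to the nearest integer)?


XP = 250 * level^2.0
Substitute level = 4:
XP = 250 * 4^2.0
= 250 * 16.0
= 4000

4000 XP


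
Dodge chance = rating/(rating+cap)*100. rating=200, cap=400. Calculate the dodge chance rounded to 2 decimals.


dodge% = 200 / (200 + 400) * 100
= 200 / 600 * 100
= 0.333333 * 100
= 33.33%

33.33%


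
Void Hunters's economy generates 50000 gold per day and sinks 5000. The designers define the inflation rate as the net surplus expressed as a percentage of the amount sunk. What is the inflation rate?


Net gold = 50000 - 5000 = 45000
Inflation rate = net / sunk * 100 = 45000 / 5000 * 100
= 9.0 * 100
= 900.00%

900.00%


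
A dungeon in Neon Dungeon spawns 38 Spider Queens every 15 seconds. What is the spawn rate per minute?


Spawns per minute = count * (60 / interval)
= 38 * (60 / 15)
= 38 * 4.0
= 152.0

152.0 per minute


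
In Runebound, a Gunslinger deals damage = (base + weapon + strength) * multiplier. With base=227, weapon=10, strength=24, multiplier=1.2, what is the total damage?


Sum base + weapon + str = 227 + 10 + 24 = 261
Multiply by 1.2:
261 * 1.2 = 313.2

313.2 damage


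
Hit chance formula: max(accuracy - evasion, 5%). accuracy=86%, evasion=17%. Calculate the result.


accuracy - evasion = 86 - 17 = 69
Apply floor: max(69, 5) = 69
Hit chance = 69%

69%


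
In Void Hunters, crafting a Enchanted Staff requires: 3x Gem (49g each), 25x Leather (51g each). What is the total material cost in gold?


Cost breakdown:
  Gem: 3 * 49 = 147
  Leather: 25 * 51 = 1275
Total = 147 + 1275 = 1422

1422 gold


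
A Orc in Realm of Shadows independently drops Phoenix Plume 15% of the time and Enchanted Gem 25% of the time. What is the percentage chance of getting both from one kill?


For independent events, P(both) = P(A) * P(B)
= 15% * 25%
= 375 / 100 %
= 3.75%

3.75%


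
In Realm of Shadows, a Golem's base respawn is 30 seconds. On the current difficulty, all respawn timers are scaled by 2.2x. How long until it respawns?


Respawn time = base * multiplier
= 30 * 2.2
= 66.0 seconds

66.0 seconds


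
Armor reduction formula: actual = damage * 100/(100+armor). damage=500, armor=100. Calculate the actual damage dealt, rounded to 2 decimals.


actual = 500 * 100 / (100 + 100)
= 500 * 100 / 200
= 50000 / 200
= 250.00

250.00 damage


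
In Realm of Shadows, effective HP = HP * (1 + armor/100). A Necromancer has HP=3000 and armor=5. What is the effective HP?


EHP = 3000 * (1 + 5/100)
= 3000 * (1 + 0.05)
= 3000 * 1.05
= 3150.0

3150.0 EHP


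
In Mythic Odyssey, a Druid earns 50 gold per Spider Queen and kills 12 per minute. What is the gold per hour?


Gold per minute = 50 * 12 = 600
Gold per hour = 600 * 60 = 36000

36000 gold/hour


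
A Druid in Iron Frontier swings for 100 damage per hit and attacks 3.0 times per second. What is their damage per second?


DPS = damage * attack_speed
= 100 * 3.0
= 300.0

300.0 DPS


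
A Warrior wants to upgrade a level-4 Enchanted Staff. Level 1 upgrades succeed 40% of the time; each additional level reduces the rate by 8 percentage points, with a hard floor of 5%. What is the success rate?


raw_rate = 40 - 8 * (4 - 1)
= 40 - 8 * 3
= 40 - 24
= 16
Apply floor: max(16, 5) = 16%

16%


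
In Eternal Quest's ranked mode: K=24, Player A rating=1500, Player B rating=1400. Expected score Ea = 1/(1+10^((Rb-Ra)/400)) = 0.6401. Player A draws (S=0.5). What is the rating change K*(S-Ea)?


Elo update: delta = K * (S - Ea), where S = 0.5 (draws)
S - Ea = 0.5 - 0.6401 = -0.1401
Rating change = 24 * -0.1401
= -3.36

-3.36 rating points


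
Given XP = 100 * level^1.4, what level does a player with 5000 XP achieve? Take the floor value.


XP = 100 * level^1.4, so level = (XP / 100)^(1/1.4)
= (5000 / 100)^(1/1.4)
= 50.0^0.7143
= 16.3512
Floor: level = 16

level 16


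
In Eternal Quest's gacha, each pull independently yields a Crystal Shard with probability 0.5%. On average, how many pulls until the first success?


Expected pulls for a geometric distribution = 1/p = 100 / rate%
= 100 / 0.5
= 200.0

200.0 pulls


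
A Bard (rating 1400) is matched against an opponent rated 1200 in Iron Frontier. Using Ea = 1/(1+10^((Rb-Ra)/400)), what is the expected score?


Elo expected score: Ea = 1/(1 + 10^((Rb-Ra)/400))
Rb - Ra = 1200 - 1400 = -200
(Rb-Ra)/400 = -200/400 = -0.5
10^-0.5 = 0.316228
Ea = 1/(1 + 0.316228) = 1/1.316228 = 0.7597

0.7597


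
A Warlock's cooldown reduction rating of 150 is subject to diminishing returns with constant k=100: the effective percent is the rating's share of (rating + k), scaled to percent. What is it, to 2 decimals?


effective% = rating / (rating + k) * 100
= 150 / (150 + 100) * 100
= 150 / 250 * 100
= 0.6 * 100
= 60.00%

60.00%


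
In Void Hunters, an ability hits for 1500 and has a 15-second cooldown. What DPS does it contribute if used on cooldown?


DPS = damage / cooldown
= 1500 / 15
= 100.00

100.00 DPS


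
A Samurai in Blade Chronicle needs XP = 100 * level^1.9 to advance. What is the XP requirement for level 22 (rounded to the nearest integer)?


XP = 100 * level^1.9
Substitute level = 22:
XP = 100 * 22^1.9
= 100 * 355.3065
= 35531

35531 XP


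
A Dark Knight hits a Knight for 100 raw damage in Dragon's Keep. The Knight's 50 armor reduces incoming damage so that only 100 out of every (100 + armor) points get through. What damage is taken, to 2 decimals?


actual = 100 * 100 / (100 + 50)
= 100 * 100 / 150
= 10000 / 150
= 66.67

66.67 damage


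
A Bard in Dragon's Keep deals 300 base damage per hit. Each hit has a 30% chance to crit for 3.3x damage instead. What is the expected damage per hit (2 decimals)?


E[dmg] = base * (1 + crit_chance * (crit_mult - 1))
cc as decimal = 30/100 = 0.3
cm - 1 = 3.3 - 1 = 2.3
Bonus factor = 0.3 * 2.3 = 0.69
Total multiplier = 1 + 0.69 = 1.69
Expected damage = 300 * 1.69 = 507.00

507.00 damage


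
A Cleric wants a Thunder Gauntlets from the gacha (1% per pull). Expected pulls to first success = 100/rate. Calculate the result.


Expected pulls for a geometric distribution = 1/p = 100 / rate%
= 100 / 1
= 100.0

100.0 pulls


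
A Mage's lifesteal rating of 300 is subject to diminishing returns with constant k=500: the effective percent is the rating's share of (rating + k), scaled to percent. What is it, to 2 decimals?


effective% = rating / (rating + k) * 100
= 300 / (300 + 500) * 100
= 300 / 800 * 100
= 0.375 * 100
= 37.50%

37.50%


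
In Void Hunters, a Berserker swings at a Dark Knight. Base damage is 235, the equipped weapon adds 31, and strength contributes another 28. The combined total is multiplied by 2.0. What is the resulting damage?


Sum base + weapon + str = 235 + 31 + 28 = 294
Multiply by 2.0:
294 * 2.0 = 588.0

588.0 damage


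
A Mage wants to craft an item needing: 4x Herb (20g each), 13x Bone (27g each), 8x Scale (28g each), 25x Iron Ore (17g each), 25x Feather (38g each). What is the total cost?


Cost breakdown:
  Herb: 4 * 20 = 80
  Bone: 13 * 27 = 351
  Scale: 8 * 28 = 224
  Iron Ore: 25 * 17 = 425
  Feather: 25 * 38 = 950
Total = 80 + 351 + 224 + 425 + 950 = 2030

2030 gold


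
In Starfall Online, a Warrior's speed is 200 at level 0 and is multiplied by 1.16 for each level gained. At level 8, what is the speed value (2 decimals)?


value = base * growth^level
= 200 * 1.16^8
= 200 * 3.278415
= 655.68

655.68 speed


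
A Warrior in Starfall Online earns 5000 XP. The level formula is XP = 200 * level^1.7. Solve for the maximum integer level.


XP = 200 * level^1.7, so level = (XP / 200)^(1/1.7)
= (5000 / 200)^(1/1.7)
= 25.0^0.5882
= 6.6423
Floor: level = 6

level 6


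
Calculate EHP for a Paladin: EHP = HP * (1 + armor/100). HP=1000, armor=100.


EHP = 1000 * (1 + 100/100)
= 1000 * (1 + 1.0)
= 1000 * 2.0
= 2000.0

2000.0 EHP


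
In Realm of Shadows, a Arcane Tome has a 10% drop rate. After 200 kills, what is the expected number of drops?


Expected drops = kills * (drop_rate / 100)
= 200 * (10 / 100)
= 200 * 0.1
= 20.0

20.0 drops


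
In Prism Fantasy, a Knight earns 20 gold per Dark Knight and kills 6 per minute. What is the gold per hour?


Gold per minute = 20 * 6 = 120
Gold per hour = 120 * 60 = 7200

7200 gold/hour


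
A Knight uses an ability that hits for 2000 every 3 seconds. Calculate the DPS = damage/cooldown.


DPS = damage / cooldown
= 2000 / 3
= 666.67

666.67 DPS


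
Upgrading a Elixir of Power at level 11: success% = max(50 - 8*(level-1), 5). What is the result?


raw_rate = 50 - 8 * (11 - 1)
= 50 - 8 * 10
= 50 - 80
= -30
Apply floor: max(-30, 5) = 5%

5%


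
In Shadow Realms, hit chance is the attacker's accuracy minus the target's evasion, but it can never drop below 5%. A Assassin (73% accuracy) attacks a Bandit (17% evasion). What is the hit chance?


accuracy - evasion = 73 - 17 = 56
Apply floor: max(56, 5) = 56
Hit chance = 56%

56%


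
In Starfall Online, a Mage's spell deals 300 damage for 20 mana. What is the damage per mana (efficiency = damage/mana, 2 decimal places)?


Efficiency = damage / mana
= 300 / 20
= 15.00

15.00 dmg/mana


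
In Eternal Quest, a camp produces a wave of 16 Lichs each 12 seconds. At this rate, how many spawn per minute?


Spawns per minute = count * (60 / interval)
= 16 * (60 / 12)
= 16 * 5.0
= 80.0

80.0 per minute


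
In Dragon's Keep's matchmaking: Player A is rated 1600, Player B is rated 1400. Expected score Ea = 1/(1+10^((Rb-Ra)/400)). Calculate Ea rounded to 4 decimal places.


Elo expected score: Ea = 1/(1 + 10^((Rb-Ra)/400))
Rb - Ra = 1400 - 1600 = -200
(Rb-Ra)/400 = -200/400 = -0.5
10^-0.5 = 0.316228
Ea = 1/(1 + 0.316228) = 1/1.316228 = 0.7597

0.7597


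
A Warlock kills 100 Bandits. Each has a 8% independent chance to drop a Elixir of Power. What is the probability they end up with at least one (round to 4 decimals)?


P(at least one) = 1 - P(none) = 1 - (1-p)^n
p = 8/100 = 0.08
1 - p = 0.92
(1 - p)^100 = 0.92^100 = 0.000239
P(at least one) = 1 - 0.000239 = 0.9998

0.9998


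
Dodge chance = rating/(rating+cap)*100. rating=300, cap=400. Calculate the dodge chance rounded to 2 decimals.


dodge% = 300 / (300 + 400) * 100
= 300 / 700 * 100
= 0.428571 * 100
= 42.86%

42.86%


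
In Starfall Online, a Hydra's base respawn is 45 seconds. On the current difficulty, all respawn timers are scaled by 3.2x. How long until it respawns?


Respawn time = base * multiplier
= 45 * 3.2
= 144.0 seconds

144.0 seconds


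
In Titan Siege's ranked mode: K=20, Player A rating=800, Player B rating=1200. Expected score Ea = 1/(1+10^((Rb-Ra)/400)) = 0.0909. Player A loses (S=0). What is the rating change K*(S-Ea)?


Elo update: delta = K * (S - Ea), where S = 0 (loses)
S - Ea = 0 - 0.0909 = -0.0909
Rating change = 20 * -0.0909
= -1.82

-1.82 rating points


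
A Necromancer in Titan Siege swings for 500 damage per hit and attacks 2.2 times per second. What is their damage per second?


DPS = damage * attack_speed
= 500 * 2.2
= 1100.0

1100.0 DPS


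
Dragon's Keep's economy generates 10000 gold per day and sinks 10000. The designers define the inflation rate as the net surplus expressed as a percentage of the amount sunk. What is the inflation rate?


Net gold = 10000 - 10000 = 0
Inflation rate = net / sunk * 100 = 0 / 10000 * 100
= 0.0 * 100
= 0.00%

0.00%


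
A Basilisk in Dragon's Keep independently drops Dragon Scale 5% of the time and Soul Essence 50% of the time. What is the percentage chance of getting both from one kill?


For independent events, P(both) = P(A) * P(B)
= 5% * 50%
= 250 / 100 %
= 2.5%

2.5%


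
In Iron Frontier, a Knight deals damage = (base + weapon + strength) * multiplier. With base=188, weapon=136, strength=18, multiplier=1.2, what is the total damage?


Sum base + weapon + str = 188 + 136 + 18 = 342
Multiply by 1.2:
342 * 1.2 = 410.4

410.4 damage


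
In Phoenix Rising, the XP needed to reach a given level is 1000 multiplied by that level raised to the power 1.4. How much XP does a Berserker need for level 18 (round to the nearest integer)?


XP = 1000 * level^1.4
Substitute level = 18:
XP = 1000 * 18^1.4
= 1000 * 57.1981
= 57198

57198 XP


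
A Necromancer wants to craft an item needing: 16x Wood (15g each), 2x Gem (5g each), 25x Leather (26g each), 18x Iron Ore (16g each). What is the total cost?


Cost breakdown:
  Wood: 16 * 15 = 240
  Gem: 2 * 5 = 10
  Leather: 25 * 26 = 650
  Iron Ore: 18 * 16 = 288
Total = 240 + 10 + 650 + 288 = 1188

1188 gold


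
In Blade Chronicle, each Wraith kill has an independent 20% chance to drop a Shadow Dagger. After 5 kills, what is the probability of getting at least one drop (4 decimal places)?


P(at least one) = 1 - P(none) = 1 - (1-p)^n
p = 20/100 = 0.2
1 - p = 0.8
(1 - p)^5 = 0.8^5 = 0.327680
P(at least one) = 1 - 0.327680 = 0.6723

0.6723


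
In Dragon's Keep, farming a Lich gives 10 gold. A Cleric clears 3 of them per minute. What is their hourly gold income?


Gold per minute = 10 * 3 = 30
Gold per hour = 30 * 60 = 1800

1800 gold/hour


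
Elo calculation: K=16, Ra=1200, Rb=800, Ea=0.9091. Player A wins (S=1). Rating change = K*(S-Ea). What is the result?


Elo update: delta = K * (S - Ea), where S = 1 (wins)
S - Ea = 1 - 0.9091 = 0.0909
Rating change = 16 * 0.0909
= 1.45

1.45 rating points


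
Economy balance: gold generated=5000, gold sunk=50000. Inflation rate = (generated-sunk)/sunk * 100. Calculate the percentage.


Net gold = 5000 - 50000 = -45000
Inflation rate = net / sunk * 100 = -45000 / 50000 * 100
= -0.9 * 100
= -90.00%

-90.00%


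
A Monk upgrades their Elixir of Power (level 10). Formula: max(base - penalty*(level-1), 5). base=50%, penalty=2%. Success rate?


raw_rate = 50 - 2 * (10 - 1)
= 50 - 2 * 9
= 50 - 18
= 32
Apply floor: max(32, 5) = 32%

32%


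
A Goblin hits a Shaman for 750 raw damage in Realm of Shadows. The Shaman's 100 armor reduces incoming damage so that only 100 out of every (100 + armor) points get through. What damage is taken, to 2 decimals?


actual = 750 * 100 / (100 + 100)
= 750 * 100 / 200
= 75000 / 200
= 375.00

375.00 damage


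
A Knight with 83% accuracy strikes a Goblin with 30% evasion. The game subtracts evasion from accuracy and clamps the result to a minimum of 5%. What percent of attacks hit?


accuracy - evasion = 83 - 30 = 53
Apply floor: max(53, 5) = 53
Hit chance = 53%

53%


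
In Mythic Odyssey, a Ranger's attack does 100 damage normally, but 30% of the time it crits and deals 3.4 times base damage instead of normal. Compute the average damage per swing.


E[dmg] = base * (1 + crit_chance * (crit_mult - 1))
cc as decimal = 30/100 = 0.3
cm - 1 = 3.4 - 1 = 2.4
Bonus factor = 0.3 * 2.4 = 0.72
Total multiplier = 1 + 0.72 = 1.72
Expected damage = 100 * 1.72 = 172.00

172.00 damage


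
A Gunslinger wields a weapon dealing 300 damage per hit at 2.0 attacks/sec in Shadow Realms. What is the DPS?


DPS = damage * attack_speed
= 300 * 2.0
= 600.0

600.0 DPS


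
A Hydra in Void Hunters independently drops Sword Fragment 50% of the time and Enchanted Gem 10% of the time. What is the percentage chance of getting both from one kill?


For independent events, P(both) = P(A) * P(B)
= 50% * 10%
= 500 / 100 %
= 5.0%

5.0%


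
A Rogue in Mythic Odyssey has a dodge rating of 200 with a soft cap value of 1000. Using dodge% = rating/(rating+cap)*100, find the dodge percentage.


dodge% = 200 / (200 + 1000) * 100
= 200 / 1200 * 100
= 0.166667 * 100
= 16.67%

16.67%


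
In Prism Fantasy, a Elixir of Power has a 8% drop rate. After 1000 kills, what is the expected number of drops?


Expected drops = kills * (drop_rate / 100)
= 1000 * (8 / 100)
= 1000 * 0.08
= 80.0

80.0 drops


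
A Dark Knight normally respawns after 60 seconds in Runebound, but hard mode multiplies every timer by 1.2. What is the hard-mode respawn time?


Respawn time = base * multiplier
= 60 * 1.2
= 72.0 seconds

72.0 seconds


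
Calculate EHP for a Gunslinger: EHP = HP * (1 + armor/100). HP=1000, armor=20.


EHP = 1000 * (1 + 20/100)
= 1000 * (1 + 0.2)
= 1000 * 1.2
= 1200.0

1200.0 EHP


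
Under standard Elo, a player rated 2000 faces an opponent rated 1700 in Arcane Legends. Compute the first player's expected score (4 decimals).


Elo expected score: Ea = 1/(1 + 10^((Rb-Ra)/400))
Rb - Ra = 1700 - 2000 = -300
(Rb-Ra)/400 = -300/400 = -0.75
10^-0.75 = 0.177828
Ea = 1/(1 + 0.177828) = 1/1.177828 = 0.8490

0.8490


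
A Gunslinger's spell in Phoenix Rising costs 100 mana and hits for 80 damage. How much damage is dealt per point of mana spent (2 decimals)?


Efficiency = damage / mana
= 80 / 100
= 0.80

0.80 dmg/mana


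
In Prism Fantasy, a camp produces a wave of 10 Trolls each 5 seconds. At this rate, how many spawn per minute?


Spawns per minute = count * (60 / interval)
= 10 * (60 / 5)
= 10 * 12.0
= 120.0

120.0 per minute


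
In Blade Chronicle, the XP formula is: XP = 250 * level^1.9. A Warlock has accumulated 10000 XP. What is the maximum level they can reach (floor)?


XP = 250 * level^1.9, so level = (XP / 250)^(1/1.9)
= (10000 / 250)^(1/1.9)
= 40.0^0.5263
= 6.9693
Floor: level = 6

level 6


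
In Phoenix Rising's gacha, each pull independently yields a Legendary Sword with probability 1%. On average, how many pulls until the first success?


Expected pulls for a geometric distribution = 1/p = 100 / rate%
= 100 / 1
= 100.0

100.0 pulls


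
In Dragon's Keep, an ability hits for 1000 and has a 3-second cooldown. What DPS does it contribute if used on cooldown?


DPS = damage / cooldown
= 1000 / 3
= 333.33

333.33 DPS


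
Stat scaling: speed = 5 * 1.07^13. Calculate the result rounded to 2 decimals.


value = base * growth^level
= 5 * 1.07^13
= 5 * 2.409845
= 12.05

12.05 speed


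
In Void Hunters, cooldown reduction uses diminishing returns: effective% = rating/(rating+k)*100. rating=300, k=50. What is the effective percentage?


effective% = rating / (rating + k) * 100
= 300 / (300 + 50) * 100
= 300 / 350 * 100
= 0.857143 * 100
= 85.71%

85.71%


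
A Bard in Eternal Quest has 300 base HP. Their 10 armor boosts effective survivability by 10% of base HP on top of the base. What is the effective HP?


EHP = 300 * (1 + 10/100)
= 300 * (1 + 0.1)
= 300 * 1.1
= 330.0

330.0 EHP


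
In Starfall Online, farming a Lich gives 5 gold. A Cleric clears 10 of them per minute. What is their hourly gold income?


Gold per minute = 5 * 10 = 50
Gold per hour = 50 * 60 = 3000

3000 gold/hour


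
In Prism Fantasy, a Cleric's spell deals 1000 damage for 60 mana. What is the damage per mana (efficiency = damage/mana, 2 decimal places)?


Efficiency = damage / mana
= 1000 / 60
= 16.67

16.67 dmg/mana


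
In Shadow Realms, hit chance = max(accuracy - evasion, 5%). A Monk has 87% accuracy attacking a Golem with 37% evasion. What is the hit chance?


accuracy - evasion = 87 - 37 = 50
Apply floor: max(50, 5) = 50
Hit chance = 50%

50%


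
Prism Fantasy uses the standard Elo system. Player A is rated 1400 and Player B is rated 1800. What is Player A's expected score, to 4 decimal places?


Elo expected score: Ea = 1/(1 + 10^((Rb-Ra)/400))
Rb - Ra = 1800 - 1400 = 400
(Rb-Ra)/400 = 400/400 = 1.0
10^1.0 = 10.0
Ea = 1/(1 + 10.0) = 1/11.0 = 0.0909

0.0909


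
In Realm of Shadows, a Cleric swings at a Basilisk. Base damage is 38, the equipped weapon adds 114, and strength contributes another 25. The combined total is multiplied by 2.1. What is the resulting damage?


Sum base + weapon + str = 38 + 114 + 25 = 177
Multiply by 2.1:
177 * 2.1 = 371.7

371.7 damage


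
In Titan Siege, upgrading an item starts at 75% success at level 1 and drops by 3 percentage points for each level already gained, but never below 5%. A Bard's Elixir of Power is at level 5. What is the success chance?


raw_rate = 75 - 3 * (5 - 1)
= 75 - 3 * 4
= 75 - 12
= 63
Apply floor: max(63, 5) = 63%

63%


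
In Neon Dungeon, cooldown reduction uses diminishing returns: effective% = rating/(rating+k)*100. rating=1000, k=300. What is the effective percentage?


effective% = rating / (rating + k) * 100
= 1000 / (1000 + 300) * 100
= 1000 / 1300 * 100
= 0.769231 * 100
= 76.92%

76.92%


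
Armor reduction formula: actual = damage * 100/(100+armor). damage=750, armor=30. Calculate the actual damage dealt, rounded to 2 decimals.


actual = 750 * 100 / (100 + 30)
= 750 * 100 / 130
= 75000 / 130
= 576.92

576.92 damage


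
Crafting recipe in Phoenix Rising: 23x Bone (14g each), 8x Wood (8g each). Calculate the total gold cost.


Cost breakdown:
  Bone: 23 * 14 = 322
  Wood: 8 * 8 = 64
Total = 322 + 64 = 386

386 gold


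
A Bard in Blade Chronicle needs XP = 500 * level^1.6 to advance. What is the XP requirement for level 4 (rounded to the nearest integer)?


XP = 500 * level^1.6
Substitute level = 4:
XP = 500 * 4^1.6
= 500 * 9.1896
= 4595

4595 XP


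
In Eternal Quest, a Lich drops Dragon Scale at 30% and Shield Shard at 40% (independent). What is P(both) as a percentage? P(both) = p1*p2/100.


For independent events, P(both) = P(A) * P(B)
= 30% * 40%
= 1200 / 100 %
= 12.0%

12.0%


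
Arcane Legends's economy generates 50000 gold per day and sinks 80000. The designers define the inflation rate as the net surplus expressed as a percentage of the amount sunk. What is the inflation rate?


Net gold = 50000 - 80000 = -30000
Inflation rate = net / sunk * 100 = -30000 / 80000 * 100
= -0.375 * 100
= -37.50%

-37.50%


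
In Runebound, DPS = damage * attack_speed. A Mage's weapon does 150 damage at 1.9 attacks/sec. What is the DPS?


DPS = damage * attack_speed
= 150 * 1.9
= 285.0

285.0 DPS


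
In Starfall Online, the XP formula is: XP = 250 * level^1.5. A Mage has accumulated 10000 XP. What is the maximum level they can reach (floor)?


XP = 250 * level^1.5, so level = (XP / 250)^(1/1.5)
= (10000 / 250)^(1/1.5)
= 40.0^0.6667
= 11.6961
Floor: level = 11

level 11


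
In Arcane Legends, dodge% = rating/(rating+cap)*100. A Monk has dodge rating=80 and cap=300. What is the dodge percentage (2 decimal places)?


dodge% = 80 / (80 + 300) * 100
= 80 / 380 * 100
= 0.210526 * 100
= 21.05%

21.05%


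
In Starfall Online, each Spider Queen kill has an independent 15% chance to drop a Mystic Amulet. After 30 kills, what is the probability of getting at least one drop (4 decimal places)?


P(at least one) = 1 - P(none) = 1 - (1-p)^n
p = 15/100 = 0.15
1 - p = 0.85
(1 - p)^30 = 0.85^30 = 0.007631
P(at least one) = 1 - 0.007631 = 0.9924

0.9924


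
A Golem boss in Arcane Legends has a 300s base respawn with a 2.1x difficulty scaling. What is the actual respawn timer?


Respawn time = base * multiplier
= 300 * 2.1
= 630.0 seconds

630.0 seconds


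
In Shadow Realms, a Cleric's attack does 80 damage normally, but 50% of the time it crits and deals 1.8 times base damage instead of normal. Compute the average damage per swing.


E[dmg] = base * (1 + crit_chance * (crit_mult - 1))
cc as decimal = 50/100 = 0.5
cm - 1 = 1.8 - 1 = 0.8
Bonus factor = 0.5 * 0.8 = 0.4
Total multiplier = 1 + 0.4 = 1.4
Expected damage = 80 * 1.4 = 112.00

112.00 damage


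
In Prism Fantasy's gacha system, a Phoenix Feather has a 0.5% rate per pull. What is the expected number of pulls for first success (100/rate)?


Expected pulls for a geometric distribution = 1/p = 100 / rate%
= 100 / 0.5
= 200.0

200.0 pulls


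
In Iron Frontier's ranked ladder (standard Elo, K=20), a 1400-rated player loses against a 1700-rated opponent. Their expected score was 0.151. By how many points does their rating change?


Elo update: delta = K * (S - Ea), where S = 0 (loses)
S - Ea = 0 - 0.151 = -0.151
Rating change = 20 * -0.151
= -3.02

-3.02 rating points


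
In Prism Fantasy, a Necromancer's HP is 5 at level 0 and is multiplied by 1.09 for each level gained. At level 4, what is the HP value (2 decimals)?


value = base * growth^level
= 5 * 1.09^4
= 5 * 1.411582
= 7.06

7.06 HP


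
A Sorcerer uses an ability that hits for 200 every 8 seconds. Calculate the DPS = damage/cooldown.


DPS = damage / cooldown
= 200 / 8
= 25.00

25.00 DPS


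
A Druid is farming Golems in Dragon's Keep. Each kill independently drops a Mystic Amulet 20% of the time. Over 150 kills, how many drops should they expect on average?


Expected drops = kills * (drop_rate / 100)
= 150 * (20 / 100)
= 150 * 0.2
= 30.0

30.0 drops


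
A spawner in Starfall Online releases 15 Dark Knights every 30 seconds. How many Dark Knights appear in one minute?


Spawns per minute = count * (60 / interval)
= 15 * (60 / 30)
= 15 * 2.0
= 30.0

30.0 per minute


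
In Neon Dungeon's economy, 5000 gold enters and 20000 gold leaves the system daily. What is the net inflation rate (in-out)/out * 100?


Net gold = 5000 - 20000 = -15000
Inflation rate = net / sunk * 100 = -15000 / 20000 * 100
= -0.75 * 100
= -75.00%

-75.00%


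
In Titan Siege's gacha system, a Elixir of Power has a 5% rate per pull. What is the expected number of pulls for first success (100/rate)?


Expected pulls for a geometric distribution = 1/p = 100 / rate%
= 100 / 5
= 20.0

20.0 pulls
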